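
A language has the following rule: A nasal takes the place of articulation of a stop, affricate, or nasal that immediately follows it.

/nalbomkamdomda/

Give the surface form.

[nalboŋkandonda]

/m/ before /k/ (velar) → [ŋ]
/m/ before /d/ (alveolar) → [n]
/m/ before /d/ (alveolar) → [n]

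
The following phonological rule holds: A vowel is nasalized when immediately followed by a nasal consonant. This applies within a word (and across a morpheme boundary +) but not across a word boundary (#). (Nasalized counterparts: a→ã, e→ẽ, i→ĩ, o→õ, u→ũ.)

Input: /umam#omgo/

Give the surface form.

/u/ before nasal /m/ → [ũ]
/a/ before nasal /m/ → [ã]
/o/ before nasal /m/ → [õ]

[ũmãm#õmgo]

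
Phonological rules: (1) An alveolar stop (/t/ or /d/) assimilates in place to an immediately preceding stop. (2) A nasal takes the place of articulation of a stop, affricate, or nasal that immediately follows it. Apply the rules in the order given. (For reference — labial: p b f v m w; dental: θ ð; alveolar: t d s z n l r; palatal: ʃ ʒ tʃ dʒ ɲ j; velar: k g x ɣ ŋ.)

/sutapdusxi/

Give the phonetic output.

[sutapbusxi]

Rule 1: /d/ after /p/ (labial) → [b]
After rule 1: sutapbusxi
Rule 2: no segment meets the rule's conditions; no change.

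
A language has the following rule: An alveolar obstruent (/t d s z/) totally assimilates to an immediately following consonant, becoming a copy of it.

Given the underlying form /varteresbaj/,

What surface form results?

/s/ before /b/ → [b] (total assimilation)

[varterebbaj]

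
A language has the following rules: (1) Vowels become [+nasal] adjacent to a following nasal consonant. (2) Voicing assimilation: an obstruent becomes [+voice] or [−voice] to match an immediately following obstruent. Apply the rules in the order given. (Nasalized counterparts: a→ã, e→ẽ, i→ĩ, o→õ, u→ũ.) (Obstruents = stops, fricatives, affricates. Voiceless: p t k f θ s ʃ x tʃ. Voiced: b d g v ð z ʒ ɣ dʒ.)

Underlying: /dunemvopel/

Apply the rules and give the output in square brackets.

Rule 1: /u/ before nasal /n/ → [ũ]
Rule 1: /e/ before nasal /m/ → [ẽ]
After rule 1: dũnẽmvopel
Rule 2: no segment meets the rule's conditions; no change.

[dũnẽmvopel]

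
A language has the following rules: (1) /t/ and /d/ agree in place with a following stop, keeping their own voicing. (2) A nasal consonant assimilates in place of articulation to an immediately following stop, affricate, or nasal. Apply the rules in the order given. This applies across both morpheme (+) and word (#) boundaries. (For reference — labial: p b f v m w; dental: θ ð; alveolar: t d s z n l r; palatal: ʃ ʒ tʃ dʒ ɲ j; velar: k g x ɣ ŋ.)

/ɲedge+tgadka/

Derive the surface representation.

Rule 1: /d/ before /g/ (velar) → [g]
Rule 1: /t/ before /g/ (velar) → [k]
Rule 1: /d/ before /k/ (velar) → [g]
After rule 1: ɲegge+kgagka
Rule 2: no segment meets the rule's conditions; no change.

[ɲegge+kgagka]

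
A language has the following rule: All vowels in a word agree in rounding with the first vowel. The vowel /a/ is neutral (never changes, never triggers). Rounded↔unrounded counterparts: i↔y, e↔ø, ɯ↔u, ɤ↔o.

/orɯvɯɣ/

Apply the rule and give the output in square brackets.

[oruvuɣ]

/ɯ/ harmonizes with /o/ ([+round]) → [u]
/ɯ/ harmonizes with /o/ ([+round]) → [u]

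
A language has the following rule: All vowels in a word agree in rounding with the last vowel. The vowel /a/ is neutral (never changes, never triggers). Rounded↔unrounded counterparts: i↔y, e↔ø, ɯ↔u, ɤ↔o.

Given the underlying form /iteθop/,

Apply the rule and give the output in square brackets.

/i/ harmonizes with /o/ ([+round]) → [y]
/e/ harmonizes with /o/ ([+round]) → [ø]

[ytøθop]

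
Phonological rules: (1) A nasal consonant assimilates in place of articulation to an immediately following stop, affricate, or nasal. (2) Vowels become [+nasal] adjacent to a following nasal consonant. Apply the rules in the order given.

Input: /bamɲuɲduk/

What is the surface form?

Rule 1: /m/ before /ɲ/ (palatal) → [ɲ]
Rule 1: /ɲ/ before /d/ (alveolar) → [n]
After rule 1: baɲɲunduk
Rule 2: /a/ before nasal /ɲ/ → [ã]
Rule 2: /u/ before nasal /n/ → [ũ]

[bãɲɲũnduk]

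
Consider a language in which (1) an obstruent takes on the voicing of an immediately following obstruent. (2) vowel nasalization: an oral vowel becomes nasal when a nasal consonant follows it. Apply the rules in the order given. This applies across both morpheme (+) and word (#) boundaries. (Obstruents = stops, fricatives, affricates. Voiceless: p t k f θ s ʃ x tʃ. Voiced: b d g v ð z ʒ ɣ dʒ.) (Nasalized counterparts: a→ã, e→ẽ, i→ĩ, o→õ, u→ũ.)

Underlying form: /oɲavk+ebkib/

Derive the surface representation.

[õɲafk+epkib]

Rule 1: /v/ before /k/ (voiceless) → [f]
Rule 1: /b/ before /k/ (voiceless) → [p]
After rule 1: oɲafk+epkib
Rule 2: /o/ before nasal /ɲ/ → [õ]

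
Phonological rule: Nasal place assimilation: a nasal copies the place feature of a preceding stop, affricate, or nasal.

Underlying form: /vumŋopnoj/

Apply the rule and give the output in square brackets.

[vummopmoj]

/ŋ/ after /m/ (labial) → [m]
/n/ after /p/ (labial) → [m]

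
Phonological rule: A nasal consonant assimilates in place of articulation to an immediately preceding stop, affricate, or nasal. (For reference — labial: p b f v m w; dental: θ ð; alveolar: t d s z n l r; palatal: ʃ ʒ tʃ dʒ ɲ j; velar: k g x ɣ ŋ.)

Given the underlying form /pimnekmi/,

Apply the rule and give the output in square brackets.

/n/ after /m/ (labial) → [m]
/m/ after /k/ (velar) → [ŋ]

[pimmekŋi]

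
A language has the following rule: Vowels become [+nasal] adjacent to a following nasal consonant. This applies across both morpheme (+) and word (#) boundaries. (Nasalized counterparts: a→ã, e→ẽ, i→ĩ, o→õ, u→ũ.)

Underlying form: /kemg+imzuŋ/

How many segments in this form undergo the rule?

/e/ before nasal /m/ → [ẽ]
/i/ before nasal /m/ → [ĩ]
/u/ before nasal /ŋ/ → [ũ]
3 segments change.

3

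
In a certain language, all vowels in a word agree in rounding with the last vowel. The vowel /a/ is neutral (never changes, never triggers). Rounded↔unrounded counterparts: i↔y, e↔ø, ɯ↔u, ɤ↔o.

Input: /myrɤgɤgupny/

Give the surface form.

/ɤ/ harmonizes with /y/ ([+round]) → [o]
/ɤ/ harmonizes with /y/ ([+round]) → [o]

[myrogogupny]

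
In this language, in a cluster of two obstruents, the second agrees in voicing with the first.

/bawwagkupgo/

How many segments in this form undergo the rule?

/k/ after /g/ (voiced) → [g]
/g/ after /p/ (voiceless) → [k]
2 segments change.

2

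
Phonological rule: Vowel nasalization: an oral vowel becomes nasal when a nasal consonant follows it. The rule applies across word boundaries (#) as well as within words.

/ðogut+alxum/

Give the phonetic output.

[ðogut+alxũm]

/u/ before nasal /m/ → [ũ]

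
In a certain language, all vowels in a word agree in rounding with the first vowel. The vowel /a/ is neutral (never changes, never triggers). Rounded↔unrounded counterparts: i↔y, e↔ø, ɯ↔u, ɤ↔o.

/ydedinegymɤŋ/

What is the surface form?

/e/ harmonizes with /y/ ([+round]) → [ø]
/i/ harmonizes with /y/ ([+round]) → [y]
/e/ harmonizes with /y/ ([+round]) → [ø]
/ɤ/ harmonizes with /y/ ([+round]) → [o]

[ydødynøgymoŋ]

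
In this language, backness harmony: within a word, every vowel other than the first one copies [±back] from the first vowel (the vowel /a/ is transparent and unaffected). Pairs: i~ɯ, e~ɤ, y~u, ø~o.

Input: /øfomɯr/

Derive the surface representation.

[øfømir]

/o/ harmonizes with /ø/ ([-back]) → [ø]
/ɯ/ harmonizes with /ø/ ([-back]) → [i]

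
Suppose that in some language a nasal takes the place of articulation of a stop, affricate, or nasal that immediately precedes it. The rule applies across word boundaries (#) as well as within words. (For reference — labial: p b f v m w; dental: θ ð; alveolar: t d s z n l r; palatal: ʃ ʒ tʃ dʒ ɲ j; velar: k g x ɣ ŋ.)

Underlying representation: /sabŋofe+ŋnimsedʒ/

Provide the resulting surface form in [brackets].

[sabmofe+ŋŋimsedʒ]

/ŋ/ after /b/ (labial) → [m]
/n/ after /ŋ/ (velar) → [ŋ]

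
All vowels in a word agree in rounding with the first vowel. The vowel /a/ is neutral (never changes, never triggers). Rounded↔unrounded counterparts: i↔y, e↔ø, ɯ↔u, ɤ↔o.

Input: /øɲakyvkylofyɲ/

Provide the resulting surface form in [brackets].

[øɲakyvkylofyɲ]

no segment meets the rule's conditions; no change.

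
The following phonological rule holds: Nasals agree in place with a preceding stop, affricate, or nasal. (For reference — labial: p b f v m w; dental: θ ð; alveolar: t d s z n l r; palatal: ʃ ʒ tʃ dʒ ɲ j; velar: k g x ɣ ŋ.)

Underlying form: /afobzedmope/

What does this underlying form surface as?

/m/ after /d/ (alveolar) → [n]

[afobzednope]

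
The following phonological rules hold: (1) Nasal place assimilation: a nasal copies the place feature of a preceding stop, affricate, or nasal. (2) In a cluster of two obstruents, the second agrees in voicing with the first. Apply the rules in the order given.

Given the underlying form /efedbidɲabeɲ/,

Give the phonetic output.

Rule 1: /ɲ/ after /d/ (alveolar) → [n]
After rule 1: efedbidnabeɲ
Rule 2: no segment meets the rule's conditions; no change.

[efedbidnabeɲ]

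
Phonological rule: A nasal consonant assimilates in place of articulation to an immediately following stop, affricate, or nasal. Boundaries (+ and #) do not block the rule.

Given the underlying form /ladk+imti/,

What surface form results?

[ladk+inti]

/m/ before /t/ (alveolar) → [n]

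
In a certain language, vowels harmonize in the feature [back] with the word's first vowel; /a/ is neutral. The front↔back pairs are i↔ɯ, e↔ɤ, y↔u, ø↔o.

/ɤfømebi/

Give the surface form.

/ø/ harmonizes with /ɤ/ ([+back]) → [o]
/e/ harmonizes with /ɤ/ ([+back]) → [ɤ]
/i/ harmonizes with /ɤ/ ([+back]) → [ɯ]

[ɤfomɤbɯ]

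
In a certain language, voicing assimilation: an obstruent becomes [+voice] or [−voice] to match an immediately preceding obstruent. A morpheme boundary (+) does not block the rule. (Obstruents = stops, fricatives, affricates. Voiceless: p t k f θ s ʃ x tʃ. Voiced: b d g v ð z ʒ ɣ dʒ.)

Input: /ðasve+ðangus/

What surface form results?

[ðasfe+ðangus]

/v/ after /s/ (voiceless) → [f]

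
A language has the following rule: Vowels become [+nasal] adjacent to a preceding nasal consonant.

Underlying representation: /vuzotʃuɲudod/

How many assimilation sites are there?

1

/u/ after nasal /ɲ/ → [ũ]
1 segment changes.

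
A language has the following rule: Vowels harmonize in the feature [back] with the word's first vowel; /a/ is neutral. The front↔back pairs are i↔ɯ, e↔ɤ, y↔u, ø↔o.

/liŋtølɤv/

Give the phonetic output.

[liŋtølev]

/ɤ/ harmonizes with /i/ ([-back]) → [e]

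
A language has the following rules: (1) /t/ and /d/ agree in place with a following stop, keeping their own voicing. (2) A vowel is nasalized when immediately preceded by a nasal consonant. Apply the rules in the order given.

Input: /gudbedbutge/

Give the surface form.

[gubbebbukge]

Rule 1: /d/ before /b/ (labial) → [b]
Rule 1: /d/ before /b/ (labial) → [b]
Rule 1: /t/ before /g/ (velar) → [k]
After rule 1: gubbebbukge
Rule 2: no segment meets the rule's conditions; no change.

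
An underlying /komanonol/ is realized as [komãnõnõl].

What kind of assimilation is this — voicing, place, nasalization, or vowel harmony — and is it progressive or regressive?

/a/→[ã] /o/→[õ] /o/→[õ].
Each target copies a feature from the preceding segment, so the direction is progressive.

nasalization, progressive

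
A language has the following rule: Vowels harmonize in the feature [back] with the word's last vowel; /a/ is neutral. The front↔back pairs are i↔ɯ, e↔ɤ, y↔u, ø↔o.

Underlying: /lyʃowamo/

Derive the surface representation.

/y/ harmonizes with /o/ ([+back]) → [u]

[luʃowamo]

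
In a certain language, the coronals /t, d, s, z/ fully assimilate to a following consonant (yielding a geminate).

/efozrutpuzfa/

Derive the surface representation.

/z/ before /r/ → [r] (total assimilation)
/t/ before /p/ → [p] (total assimilation)
/z/ before /f/ → [f] (total assimilation)

[eforruppuffa]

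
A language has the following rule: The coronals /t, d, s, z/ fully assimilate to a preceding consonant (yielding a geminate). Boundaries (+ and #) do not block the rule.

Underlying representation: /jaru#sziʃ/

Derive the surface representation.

[jaru#ssiʃ]

/z/ after /s/ → [s] (total assimilation)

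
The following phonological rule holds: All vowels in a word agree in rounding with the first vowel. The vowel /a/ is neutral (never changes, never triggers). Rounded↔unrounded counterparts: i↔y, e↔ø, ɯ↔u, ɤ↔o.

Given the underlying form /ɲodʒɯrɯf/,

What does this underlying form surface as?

/ɯ/ harmonizes with /o/ ([+round]) → [u]
/ɯ/ harmonizes with /o/ ([+round]) → [u]

[ɲodʒuruf]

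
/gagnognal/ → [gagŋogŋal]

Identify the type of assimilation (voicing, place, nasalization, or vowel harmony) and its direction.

/n/→[ŋ] /n/→[ŋ].
Each target copies a feature from the preceding segment, so the direction is progressive.

place assimilation, progressive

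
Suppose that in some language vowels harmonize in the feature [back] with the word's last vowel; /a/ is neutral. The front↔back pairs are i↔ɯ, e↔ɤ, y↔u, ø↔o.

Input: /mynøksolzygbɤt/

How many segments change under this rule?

/y/ harmonizes with /ɤ/ ([+back]) → [u]
/ø/ harmonizes with /ɤ/ ([+back]) → [o]
/y/ harmonizes with /ɤ/ ([+back]) → [u]
3 segments change.

3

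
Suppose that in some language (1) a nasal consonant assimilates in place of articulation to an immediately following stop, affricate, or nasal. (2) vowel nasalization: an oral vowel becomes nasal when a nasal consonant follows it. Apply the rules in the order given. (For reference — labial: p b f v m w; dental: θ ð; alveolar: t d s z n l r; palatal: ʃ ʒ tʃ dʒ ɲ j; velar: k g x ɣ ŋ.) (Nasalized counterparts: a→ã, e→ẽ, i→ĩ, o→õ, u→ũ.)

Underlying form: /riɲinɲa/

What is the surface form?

Rule 1: /n/ before /ɲ/ (palatal) → [ɲ]
After rule 1: riɲiɲɲa
Rule 2: /i/ before nasal /ɲ/ → [ĩ]
Rule 2: /i/ before nasal /ɲ/ → [ĩ]

[rĩɲĩɲɲa]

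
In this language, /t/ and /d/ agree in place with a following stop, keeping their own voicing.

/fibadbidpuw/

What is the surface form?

/d/ before /b/ (labial) → [b]
/d/ before /p/ (labial) → [b]

[fibabbibpuw]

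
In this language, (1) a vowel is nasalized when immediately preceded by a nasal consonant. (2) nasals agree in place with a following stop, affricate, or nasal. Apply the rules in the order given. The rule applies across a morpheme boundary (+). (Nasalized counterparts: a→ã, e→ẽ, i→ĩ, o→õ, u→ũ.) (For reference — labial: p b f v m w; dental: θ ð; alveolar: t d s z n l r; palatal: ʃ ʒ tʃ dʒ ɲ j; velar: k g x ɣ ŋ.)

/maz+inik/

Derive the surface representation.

Rule 1: /a/ after nasal /m/ → [ã]
Rule 1: /i/ after nasal /n/ → [ĩ]
After rule 1: mãz+inĩk
Rule 2: no segment meets the rule's conditions; no change.

[mãz+inĩk]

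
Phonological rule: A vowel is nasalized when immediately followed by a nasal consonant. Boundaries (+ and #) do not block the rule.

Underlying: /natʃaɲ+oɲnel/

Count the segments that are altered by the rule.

/a/ before nasal /ɲ/ → [ã]
/o/ before nasal /ɲ/ → [õ]
2 segments change.

2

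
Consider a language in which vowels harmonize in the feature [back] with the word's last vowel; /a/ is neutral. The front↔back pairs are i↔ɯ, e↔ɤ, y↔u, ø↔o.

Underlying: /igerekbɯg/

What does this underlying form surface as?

[ɯgɤrɤkbɯg]

/i/ harmonizes with /ɯ/ ([+back]) → [ɯ]
/e/ harmonizes with /ɯ/ ([+back]) → [ɤ]
/e/ harmonizes with /ɯ/ ([+back]) → [ɤ]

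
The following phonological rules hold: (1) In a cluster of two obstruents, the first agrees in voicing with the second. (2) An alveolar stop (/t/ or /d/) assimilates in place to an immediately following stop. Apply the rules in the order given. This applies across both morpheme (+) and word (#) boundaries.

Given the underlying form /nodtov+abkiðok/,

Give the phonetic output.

[nottov+apkiðok]

Rule 1: /d/ before /t/ (voiceless) → [t]
Rule 1: /b/ before /k/ (voiceless) → [p]
After rule 1: nottov+apkiðok
Rule 2: no segment meets the rule's conditions; no change.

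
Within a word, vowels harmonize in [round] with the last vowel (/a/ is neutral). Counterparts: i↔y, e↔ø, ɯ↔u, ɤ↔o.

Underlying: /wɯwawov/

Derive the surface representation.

[wuwawov]

/ɯ/ harmonizes with /o/ ([+round]) → [u]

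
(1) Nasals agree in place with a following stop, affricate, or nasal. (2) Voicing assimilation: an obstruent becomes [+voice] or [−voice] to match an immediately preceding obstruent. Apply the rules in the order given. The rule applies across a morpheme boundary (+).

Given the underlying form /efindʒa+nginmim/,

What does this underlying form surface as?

Rule 1: /n/ before /dʒ/ (palatal) → [ɲ]
Rule 1: /n/ before /g/ (velar) → [ŋ]
Rule 1: /n/ before /m/ (labial) → [m]
After rule 1: efiɲdʒa+ŋgimmim
Rule 2: no segment meets the rule's conditions; no change.

[efiɲdʒa+ŋgimmim]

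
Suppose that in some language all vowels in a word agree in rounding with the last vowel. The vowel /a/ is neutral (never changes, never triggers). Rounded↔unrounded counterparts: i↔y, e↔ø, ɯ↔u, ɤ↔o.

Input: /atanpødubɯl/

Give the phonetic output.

/ø/ harmonizes with /ɯ/ ([-round]) → [e]
/u/ harmonizes with /ɯ/ ([-round]) → [ɯ]

[atanpedɯbɯl]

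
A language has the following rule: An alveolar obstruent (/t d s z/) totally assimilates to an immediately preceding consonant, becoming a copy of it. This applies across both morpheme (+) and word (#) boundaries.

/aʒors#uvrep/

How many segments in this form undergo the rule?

/s/ after /r/ → [r] (total assimilation)
1 segment changes.

1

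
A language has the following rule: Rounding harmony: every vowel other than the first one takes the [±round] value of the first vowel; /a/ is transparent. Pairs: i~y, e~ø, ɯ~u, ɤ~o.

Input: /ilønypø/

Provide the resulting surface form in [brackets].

[ilenipe]

/ø/ harmonizes with /i/ ([-round]) → [e]
/y/ harmonizes with /i/ ([-round]) → [i]
/ø/ harmonizes with /i/ ([-round]) → [e]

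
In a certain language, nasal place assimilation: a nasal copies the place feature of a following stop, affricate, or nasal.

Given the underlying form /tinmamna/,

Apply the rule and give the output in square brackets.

[timmanna]

/n/ before /m/ (labial) → [m]
/m/ before /n/ (alveolar) → [n]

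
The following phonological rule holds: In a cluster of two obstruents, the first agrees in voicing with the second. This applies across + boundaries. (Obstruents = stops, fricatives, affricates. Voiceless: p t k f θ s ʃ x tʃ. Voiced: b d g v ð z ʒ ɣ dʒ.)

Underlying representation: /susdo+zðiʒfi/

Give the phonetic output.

[suzdo+zðiʃfi]

/s/ before /d/ (voiced) → [z]
/ʒ/ before /f/ (voiceless) → [ʃ]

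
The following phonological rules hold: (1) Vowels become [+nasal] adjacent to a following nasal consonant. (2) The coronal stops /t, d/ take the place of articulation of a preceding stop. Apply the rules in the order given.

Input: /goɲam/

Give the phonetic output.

[gõɲãm]

Rule 1: /o/ before nasal /ɲ/ → [õ]
Rule 1: /a/ before nasal /m/ → [ã]
After rule 1: gõɲãm
Rule 2: no segment meets the rule's conditions; no change.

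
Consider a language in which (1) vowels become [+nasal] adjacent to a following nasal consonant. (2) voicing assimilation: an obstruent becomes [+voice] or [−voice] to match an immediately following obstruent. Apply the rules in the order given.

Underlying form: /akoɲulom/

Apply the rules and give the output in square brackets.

[akõɲulõm]

Rule 1: /o/ before nasal /ɲ/ → [õ]
Rule 1: /o/ before nasal /m/ → [õ]
After rule 1: akõɲulõm
Rule 2: no segment meets the rule's conditions; no change.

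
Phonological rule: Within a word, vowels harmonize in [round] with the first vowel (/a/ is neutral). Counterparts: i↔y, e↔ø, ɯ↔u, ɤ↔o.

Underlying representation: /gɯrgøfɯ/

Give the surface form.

/ø/ harmonizes with /ɯ/ ([-round]) → [e]

[gɯrgefɯ]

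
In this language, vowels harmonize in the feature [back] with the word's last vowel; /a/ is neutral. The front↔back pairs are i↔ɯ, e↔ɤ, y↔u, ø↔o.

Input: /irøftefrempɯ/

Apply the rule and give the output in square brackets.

[ɯroftɤfrɤmpɯ]

/i/ harmonizes with /ɯ/ ([+back]) → [ɯ]
/ø/ harmonizes with /ɯ/ ([+back]) → [o]
/e/ harmonizes with /ɯ/ ([+back]) → [ɤ]
/e/ harmonizes with /ɯ/ ([+back]) → [ɤ]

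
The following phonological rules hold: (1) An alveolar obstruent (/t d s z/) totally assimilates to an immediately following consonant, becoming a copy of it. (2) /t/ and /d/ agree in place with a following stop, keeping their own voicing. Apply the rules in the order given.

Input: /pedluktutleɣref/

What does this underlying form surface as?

Rule 1: /d/ before /l/ → [l] (total assimilation)
Rule 1: /t/ before /l/ → [l] (total assimilation)
After rule 1: pelluktulleɣref
Rule 2: no segment meets the rule's conditions; no change.

[pelluktulleɣref]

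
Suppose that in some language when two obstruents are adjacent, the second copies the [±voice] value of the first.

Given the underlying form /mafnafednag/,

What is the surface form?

no segment meets the rule's conditions; no change.

[mafnafednag]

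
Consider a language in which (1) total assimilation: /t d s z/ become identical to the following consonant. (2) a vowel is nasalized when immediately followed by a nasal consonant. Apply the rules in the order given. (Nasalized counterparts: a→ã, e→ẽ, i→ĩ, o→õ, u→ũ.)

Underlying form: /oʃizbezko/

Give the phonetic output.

[oʃibbekko]

Rule 1: /z/ before /b/ → [b] (total assimilation)
Rule 1: /z/ before /k/ → [k] (total assimilation)
After rule 1: oʃibbekko
Rule 2: no segment meets the rule's conditions; no change.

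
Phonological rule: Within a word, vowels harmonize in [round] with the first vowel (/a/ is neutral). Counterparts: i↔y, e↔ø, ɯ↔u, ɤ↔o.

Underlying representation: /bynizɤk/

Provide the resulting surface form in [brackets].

/i/ harmonizes with /y/ ([+round]) → [y]
/ɤ/ harmonizes with /y/ ([+round]) → [o]

[bynyzok]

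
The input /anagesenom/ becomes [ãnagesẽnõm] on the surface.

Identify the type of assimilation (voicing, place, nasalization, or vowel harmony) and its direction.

nasalization, regressive

/a/→[ã] /e/→[ẽ] /o/→[õ].
Each target copies a feature from the following segment, so the direction is regressive.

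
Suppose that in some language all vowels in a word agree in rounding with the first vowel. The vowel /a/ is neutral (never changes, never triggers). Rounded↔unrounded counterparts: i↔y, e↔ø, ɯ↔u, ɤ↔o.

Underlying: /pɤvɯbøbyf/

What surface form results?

/ø/ harmonizes with /ɤ/ ([-round]) → [e]
/y/ harmonizes with /ɤ/ ([-round]) → [i]

[pɤvɯbebif]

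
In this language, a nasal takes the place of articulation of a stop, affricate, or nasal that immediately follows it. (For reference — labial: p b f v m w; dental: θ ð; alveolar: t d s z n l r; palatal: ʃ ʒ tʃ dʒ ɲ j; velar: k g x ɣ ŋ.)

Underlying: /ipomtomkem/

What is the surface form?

[ipontoŋkem]

/m/ before /t/ (alveolar) → [n]
/m/ before /k/ (velar) → [ŋ]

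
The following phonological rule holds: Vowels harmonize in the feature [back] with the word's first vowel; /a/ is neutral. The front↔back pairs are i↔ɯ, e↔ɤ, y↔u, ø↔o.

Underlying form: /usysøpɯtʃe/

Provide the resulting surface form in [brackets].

[ususopɯtʃɤ]

/y/ harmonizes with /u/ ([+back]) → [u]
/ø/ harmonizes with /u/ ([+back]) → [o]
/e/ harmonizes with /u/ ([+back]) → [ɤ]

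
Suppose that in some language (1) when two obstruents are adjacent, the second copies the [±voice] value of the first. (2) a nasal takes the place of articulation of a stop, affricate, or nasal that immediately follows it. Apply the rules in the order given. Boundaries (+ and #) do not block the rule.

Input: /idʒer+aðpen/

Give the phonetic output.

Rule 1: /p/ after /ð/ (voiced) → [b]
After rule 1: idʒer+aðben
Rule 2: no segment meets the rule's conditions; no change.

[idʒer+aðben]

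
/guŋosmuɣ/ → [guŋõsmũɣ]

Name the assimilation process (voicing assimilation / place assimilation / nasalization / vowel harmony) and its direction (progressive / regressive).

nasalization, progressive

/o/→[õ] /u/→[ũ].
Each target copies a feature from the preceding segment, so the direction is progressive.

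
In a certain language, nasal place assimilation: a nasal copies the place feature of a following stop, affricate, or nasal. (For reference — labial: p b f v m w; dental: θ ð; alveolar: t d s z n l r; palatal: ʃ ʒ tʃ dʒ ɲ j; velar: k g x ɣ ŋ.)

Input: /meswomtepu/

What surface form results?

/m/ before /t/ (alveolar) → [n]

[meswontepu]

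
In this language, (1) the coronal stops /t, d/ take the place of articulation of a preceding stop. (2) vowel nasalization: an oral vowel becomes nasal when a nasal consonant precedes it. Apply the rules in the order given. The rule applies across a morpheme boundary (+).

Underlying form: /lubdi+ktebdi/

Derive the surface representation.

Rule 1: /d/ after /b/ (labial) → [b]
Rule 1: /t/ after /k/ (velar) → [k]
Rule 1: /d/ after /b/ (labial) → [b]
After rule 1: lubbi+kkebbi
Rule 2: no segment meets the rule's conditions; no change.

[lubbi+kkebbi]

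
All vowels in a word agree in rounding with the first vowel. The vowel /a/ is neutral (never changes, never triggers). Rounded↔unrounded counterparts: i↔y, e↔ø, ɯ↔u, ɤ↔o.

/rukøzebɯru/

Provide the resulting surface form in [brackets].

[rukøzøburu]

/e/ harmonizes with /u/ ([+round]) → [ø]
/ɯ/ harmonizes with /u/ ([+round]) → [u]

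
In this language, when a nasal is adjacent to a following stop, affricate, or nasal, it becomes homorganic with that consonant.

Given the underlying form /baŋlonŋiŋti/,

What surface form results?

/n/ before /ŋ/ (velar) → [ŋ]
/ŋ/ before /t/ (alveolar) → [n]

[baŋloŋŋinti]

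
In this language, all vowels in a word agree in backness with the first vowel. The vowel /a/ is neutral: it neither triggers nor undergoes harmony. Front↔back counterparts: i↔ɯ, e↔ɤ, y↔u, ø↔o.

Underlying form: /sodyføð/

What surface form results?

[sodufoð]

/y/ harmonizes with /o/ ([+back]) → [u]
/ø/ harmonizes with /o/ ([+back]) → [o]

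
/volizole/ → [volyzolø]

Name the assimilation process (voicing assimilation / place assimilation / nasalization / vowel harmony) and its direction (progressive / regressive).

/i/→[y] /e/→[ø].
Vowels agree with the first vowel, so the harmony is progressive.

vowel harmony, progressive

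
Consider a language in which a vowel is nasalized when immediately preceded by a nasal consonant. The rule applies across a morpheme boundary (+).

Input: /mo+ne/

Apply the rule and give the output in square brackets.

/o/ after nasal /m/ → [õ]
/e/ after nasal /n/ → [ẽ]

[mõ+nẽ]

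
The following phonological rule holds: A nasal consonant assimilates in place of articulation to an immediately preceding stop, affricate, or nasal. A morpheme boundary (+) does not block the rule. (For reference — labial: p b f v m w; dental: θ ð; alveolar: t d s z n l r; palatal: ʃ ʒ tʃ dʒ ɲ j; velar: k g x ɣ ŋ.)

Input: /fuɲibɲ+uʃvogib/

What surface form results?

/ɲ/ after /b/ (labial) → [m]

[fuɲibm+uʃvogib]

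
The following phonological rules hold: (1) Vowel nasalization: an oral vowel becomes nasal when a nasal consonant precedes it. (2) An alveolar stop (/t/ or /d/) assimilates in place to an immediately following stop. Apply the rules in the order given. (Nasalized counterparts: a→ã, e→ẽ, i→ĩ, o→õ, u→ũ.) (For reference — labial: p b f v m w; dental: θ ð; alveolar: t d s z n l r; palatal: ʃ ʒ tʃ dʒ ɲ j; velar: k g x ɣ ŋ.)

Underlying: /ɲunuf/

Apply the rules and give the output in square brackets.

Rule 1: /u/ after nasal /ɲ/ → [ũ]
Rule 1: /u/ after nasal /n/ → [ũ]
After rule 1: ɲũnũf
Rule 2: no segment meets the rule's conditions; no change.

[ɲũnũf]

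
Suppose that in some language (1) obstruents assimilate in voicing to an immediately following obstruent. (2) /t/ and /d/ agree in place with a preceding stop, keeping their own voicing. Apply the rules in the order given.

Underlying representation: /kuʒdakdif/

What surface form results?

Rule 1: /k/ before /d/ (voiced) → [g]
After rule 1: kuʒdagdif
Rule 2: /d/ after /g/ (velar) → [g]

[kuʒdaggif]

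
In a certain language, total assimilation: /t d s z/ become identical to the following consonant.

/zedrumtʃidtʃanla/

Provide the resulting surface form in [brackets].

/d/ before /r/ → [r] (total assimilation)
/d/ before /tʃ/ → [tʃ] (total assimilation)

[zerrumtʃitʃtʃanla]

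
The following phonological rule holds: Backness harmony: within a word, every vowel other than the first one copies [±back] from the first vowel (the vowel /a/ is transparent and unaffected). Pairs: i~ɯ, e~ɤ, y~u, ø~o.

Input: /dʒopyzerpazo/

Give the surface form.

[dʒopuzɤrpazo]

/y/ harmonizes with /o/ ([+back]) → [u]
/e/ harmonizes with /o/ ([+back]) → [ɤ]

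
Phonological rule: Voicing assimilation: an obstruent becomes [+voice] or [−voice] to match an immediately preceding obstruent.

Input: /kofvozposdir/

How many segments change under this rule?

3

/v/ after /f/ (voiceless) → [f]
/p/ after /z/ (voiced) → [b]
/d/ after /s/ (voiceless) → [t]
3 segments change.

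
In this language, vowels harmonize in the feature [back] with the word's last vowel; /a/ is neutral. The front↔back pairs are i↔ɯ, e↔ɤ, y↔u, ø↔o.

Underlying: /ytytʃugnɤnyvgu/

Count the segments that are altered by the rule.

3

/y/ harmonizes with /u/ ([+back]) → [u]
/y/ harmonizes with /u/ ([+back]) → [u]
/y/ harmonizes with /u/ ([+back]) → [u]
3 segments change.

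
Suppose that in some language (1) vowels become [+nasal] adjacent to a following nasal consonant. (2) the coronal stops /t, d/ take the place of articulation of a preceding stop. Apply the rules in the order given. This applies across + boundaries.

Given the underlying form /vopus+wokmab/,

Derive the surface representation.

Rule 1: no segment meets the rule's conditions; no change.
After rule 1: vopus+wokmab
Rule 2: no segment meets the rule's conditions; no change.

[vopus+wokmab]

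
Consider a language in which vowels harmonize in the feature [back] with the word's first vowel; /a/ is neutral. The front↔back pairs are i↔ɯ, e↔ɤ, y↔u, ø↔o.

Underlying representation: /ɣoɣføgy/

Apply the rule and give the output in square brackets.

/ø/ harmonizes with /o/ ([+back]) → [o]
/y/ harmonizes with /o/ ([+back]) → [u]

[ɣoɣfogu]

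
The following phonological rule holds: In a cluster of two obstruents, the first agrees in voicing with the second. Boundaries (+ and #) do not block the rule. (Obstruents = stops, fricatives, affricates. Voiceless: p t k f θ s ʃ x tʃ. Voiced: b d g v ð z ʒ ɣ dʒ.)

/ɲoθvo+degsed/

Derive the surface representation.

/θ/ before /v/ (voiced) → [ð]
/g/ before /s/ (voiceless) → [k]

[ɲoðvo+deksed]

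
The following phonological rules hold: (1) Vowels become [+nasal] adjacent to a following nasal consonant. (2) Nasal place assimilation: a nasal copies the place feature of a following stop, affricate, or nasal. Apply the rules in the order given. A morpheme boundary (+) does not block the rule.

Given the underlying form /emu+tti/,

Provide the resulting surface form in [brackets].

Rule 1: /e/ before nasal /m/ → [ẽ]
After rule 1: ẽmu+tti
Rule 2: no segment meets the rule's conditions; no change.

[ẽmu+tti]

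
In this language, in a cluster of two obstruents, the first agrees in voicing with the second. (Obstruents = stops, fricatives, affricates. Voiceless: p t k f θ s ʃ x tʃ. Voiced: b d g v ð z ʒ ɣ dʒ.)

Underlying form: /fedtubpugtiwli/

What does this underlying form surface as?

/d/ before /t/ (voiceless) → [t]
/b/ before /p/ (voiceless) → [p]
/g/ before /t/ (voiceless) → [k]

[fettuppuktiwli]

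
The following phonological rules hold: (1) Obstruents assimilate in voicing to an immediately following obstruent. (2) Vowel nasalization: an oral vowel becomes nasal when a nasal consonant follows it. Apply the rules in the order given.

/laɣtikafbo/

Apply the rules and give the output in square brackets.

[laxtikavbo]

Rule 1: /ɣ/ before /t/ (voiceless) → [x]
Rule 1: /f/ before /b/ (voiced) → [v]
After rule 1: laxtikavbo
Rule 2: no segment meets the rule's conditions; no change.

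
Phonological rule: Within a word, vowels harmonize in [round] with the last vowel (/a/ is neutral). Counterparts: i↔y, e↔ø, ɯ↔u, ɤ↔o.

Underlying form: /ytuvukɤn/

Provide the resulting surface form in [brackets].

/y/ harmonizes with /ɤ/ ([-round]) → [i]
/u/ harmonizes with /ɤ/ ([-round]) → [ɯ]
/u/ harmonizes with /ɤ/ ([-round]) → [ɯ]

[itɯvɯkɤn]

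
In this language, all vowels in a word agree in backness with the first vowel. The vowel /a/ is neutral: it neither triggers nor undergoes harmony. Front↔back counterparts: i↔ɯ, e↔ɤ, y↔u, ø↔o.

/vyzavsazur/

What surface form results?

[vyzavsazyr]

/u/ harmonizes with /y/ ([-back]) → [y]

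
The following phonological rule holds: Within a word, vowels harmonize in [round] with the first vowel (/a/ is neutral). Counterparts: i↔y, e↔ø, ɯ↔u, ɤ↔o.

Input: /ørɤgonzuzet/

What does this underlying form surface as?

[ørogonzuzøt]

/ɤ/ harmonizes with /ø/ ([+round]) → [o]
/e/ harmonizes with /ø/ ([+round]) → [ø]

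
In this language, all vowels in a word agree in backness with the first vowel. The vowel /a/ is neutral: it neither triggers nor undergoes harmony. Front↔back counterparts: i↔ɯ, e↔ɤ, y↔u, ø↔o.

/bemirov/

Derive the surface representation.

/o/ harmonizes with /e/ ([-back]) → [ø]

[bemirøv]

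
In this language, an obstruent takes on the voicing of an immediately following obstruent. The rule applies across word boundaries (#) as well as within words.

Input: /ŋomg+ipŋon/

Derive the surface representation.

no segment meets the rule's conditions; no change.

[ŋomg+ipŋon]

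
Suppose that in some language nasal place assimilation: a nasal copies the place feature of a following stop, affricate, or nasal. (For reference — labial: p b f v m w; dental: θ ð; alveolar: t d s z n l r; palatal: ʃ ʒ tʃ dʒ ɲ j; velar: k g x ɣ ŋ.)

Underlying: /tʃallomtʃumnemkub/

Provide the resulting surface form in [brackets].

[tʃalloɲtʃunneŋkub]

/m/ before /tʃ/ (palatal) → [ɲ]
/m/ before /n/ (alveolar) → [n]
/m/ before /k/ (velar) → [ŋ]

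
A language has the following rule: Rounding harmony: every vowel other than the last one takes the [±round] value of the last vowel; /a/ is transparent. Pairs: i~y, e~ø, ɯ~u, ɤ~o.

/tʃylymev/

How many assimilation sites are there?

/y/ harmonizes with /e/ ([-round]) → [i]
/y/ harmonizes with /e/ ([-round]) → [i]
2 segments change.

2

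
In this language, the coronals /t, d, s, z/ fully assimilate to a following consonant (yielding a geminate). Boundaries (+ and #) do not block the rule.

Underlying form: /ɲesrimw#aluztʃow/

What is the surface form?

/s/ before /r/ → [r] (total assimilation)
/z/ before /tʃ/ → [tʃ] (total assimilation)

[ɲerrimw#alutʃtʃow]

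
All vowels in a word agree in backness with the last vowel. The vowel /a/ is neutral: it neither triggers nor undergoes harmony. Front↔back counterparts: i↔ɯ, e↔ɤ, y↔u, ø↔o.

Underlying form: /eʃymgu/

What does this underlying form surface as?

[ɤʃumgu]

/e/ harmonizes with /u/ ([+back]) → [ɤ]
/y/ harmonizes with /u/ ([+back]) → [u]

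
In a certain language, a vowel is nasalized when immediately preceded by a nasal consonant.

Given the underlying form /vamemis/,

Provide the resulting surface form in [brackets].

/e/ after nasal /m/ → [ẽ]
/i/ after nasal /m/ → [ĩ]

[vamẽmĩs]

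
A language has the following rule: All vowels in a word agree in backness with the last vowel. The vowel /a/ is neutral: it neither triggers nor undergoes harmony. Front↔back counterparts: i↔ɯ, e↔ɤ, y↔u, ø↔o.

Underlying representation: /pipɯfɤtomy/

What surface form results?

[pipifetømy]

/ɯ/ harmonizes with /y/ ([-back]) → [i]
/ɤ/ harmonizes with /y/ ([-back]) → [e]
/o/ harmonizes with /y/ ([-back]) → [ø]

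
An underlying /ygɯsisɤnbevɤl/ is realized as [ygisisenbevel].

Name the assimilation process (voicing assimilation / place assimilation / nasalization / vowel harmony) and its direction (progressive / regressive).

vowel harmony, progressive

/ɯ/→[i] /ɤ/→[e] /ɤ/→[e].
Vowels agree with the first vowel, so the harmony is progressive.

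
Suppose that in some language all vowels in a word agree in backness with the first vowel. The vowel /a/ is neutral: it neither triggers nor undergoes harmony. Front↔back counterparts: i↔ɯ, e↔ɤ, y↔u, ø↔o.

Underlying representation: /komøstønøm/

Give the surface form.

/ø/ harmonizes with /o/ ([+back]) → [o]
/ø/ harmonizes with /o/ ([+back]) → [o]
/ø/ harmonizes with /o/ ([+back]) → [o]

[komostonom]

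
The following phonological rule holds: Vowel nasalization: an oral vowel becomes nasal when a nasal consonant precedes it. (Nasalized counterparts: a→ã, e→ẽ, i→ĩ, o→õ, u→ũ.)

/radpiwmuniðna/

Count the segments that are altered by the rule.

/u/ after nasal /m/ → [ũ]
/i/ after nasal /n/ → [ĩ]
/a/ after nasal /n/ → [ã]
3 segments change.

3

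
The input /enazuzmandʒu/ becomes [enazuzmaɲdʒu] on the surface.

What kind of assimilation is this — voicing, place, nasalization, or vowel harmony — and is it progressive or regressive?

place assimilation, regressive

/n/→[ɲ].
Each target copies a feature from the following segment, so the direction is regressive.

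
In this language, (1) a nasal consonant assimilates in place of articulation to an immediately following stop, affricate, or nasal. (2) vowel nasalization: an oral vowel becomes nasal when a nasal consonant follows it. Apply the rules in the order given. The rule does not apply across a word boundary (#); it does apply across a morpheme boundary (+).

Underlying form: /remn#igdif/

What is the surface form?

[rẽnn#igdif]

Rule 1: /m/ before /n/ (alveolar) → [n]
After rule 1: renn#igdif
Rule 2: /e/ before nasal /n/ → [ẽ]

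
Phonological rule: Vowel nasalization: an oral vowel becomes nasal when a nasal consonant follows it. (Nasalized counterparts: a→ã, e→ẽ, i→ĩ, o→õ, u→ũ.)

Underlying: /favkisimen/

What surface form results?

[favkisĩmẽn]

/i/ before nasal /m/ → [ĩ]
/e/ before nasal /n/ → [ẽ]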